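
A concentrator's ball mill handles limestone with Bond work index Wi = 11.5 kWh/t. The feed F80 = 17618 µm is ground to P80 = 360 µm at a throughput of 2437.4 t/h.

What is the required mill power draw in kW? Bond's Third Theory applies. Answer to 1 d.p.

P = 12661.4 kW

Bond: W = 10·Wi·(1/√P80 − 1/√F80)
W = 10·11.5·(1/√360 − 1/√17618) = 10·11.5·(0.045171) = 5.1946 kWh/t
Power = W × throughput = 5.1946 kWh/t × 2437.4 t/h = 12661.4 kW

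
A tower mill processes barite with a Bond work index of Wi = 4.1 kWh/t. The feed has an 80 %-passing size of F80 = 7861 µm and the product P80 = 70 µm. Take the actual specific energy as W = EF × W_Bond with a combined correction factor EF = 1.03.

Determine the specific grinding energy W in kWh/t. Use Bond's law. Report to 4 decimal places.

W = 10 Wi (1/√P80 − 1/√F80)  [Bond]
1/√70 = 0.119523;  1/√7861 = 0.011279
W = 10·4.1·(0.119523 − 0.011279) = 4.4380 kWh/t
Corrected W = EF·W_Bond = 1.03·4.4380 = 4.5711 kWh/t

W = 4.5711 kWh/t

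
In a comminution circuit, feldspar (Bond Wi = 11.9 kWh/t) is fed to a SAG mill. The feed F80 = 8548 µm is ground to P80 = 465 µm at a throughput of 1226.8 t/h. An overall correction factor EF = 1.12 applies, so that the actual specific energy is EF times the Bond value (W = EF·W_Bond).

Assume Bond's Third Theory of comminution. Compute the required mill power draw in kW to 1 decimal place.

P = 5814.0 kW

Bond:  W = 10 Wi (1/√P − 1/√F)
W = 10·11.9·(1/√465 − 1/√8548) = 10·11.9·(0.035558) = 4.2314 kWh/t
Apply correction: 4.2314 × 1.12 = 4.7392 kWh/t
Power = W × throughput = 4.7392 kWh/t × 1226.8 t/h = 5814.0 kW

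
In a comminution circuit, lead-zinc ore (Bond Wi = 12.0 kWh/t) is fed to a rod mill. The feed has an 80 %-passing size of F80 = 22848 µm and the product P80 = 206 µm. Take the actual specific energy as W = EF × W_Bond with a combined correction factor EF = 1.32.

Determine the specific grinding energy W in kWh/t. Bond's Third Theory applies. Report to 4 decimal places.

W = 10·Wi·(P80^(-½) − F80^(-½))
1/√206 = 0.069673;  1/√22848 = 0.006616
W = 10·12.0·(0.069673 − 0.006616) = 7.5669 kWh/t
W_actual = 1.32 × 7.5669 = 9.9883 kWh/t

W = 9.9883 kWh/t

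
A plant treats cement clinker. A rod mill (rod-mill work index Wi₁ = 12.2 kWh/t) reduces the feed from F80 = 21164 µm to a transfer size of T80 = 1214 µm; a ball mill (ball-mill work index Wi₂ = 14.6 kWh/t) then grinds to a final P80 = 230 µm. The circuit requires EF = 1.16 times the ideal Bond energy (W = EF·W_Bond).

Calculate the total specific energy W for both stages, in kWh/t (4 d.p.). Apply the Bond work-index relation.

W = 9.3955 kWh/t

W = 10 Wi / √P80 − 10 Wi / √F80
Stage 1 (21164→1214 µm, Wi₁=12.2): W₁ = 10·12.2·(0.028701 − 0.006874) = 2.6629 kWh/t
Stage 2 (1214→230 µm, Wi₂=14.6): W₂ = 10·14.6·(0.065938 − 0.028701) = 5.4367 kWh/t
W = W₁ + W₂ = 2.6629 + 5.4367 = 8.0995 kWh/t
W_actual = 1.16 × 8.0995 = 9.3955 kWh/t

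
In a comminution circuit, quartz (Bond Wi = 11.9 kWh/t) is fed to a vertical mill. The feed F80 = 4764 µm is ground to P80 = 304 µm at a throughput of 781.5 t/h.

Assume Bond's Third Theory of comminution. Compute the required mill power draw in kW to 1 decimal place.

P = 3986.4 kW

Bond:  W = 10 Wi (1/√P − 1/√F)
W = 10·11.9·(1/√304 − 1/√4764) = 10·11.9·(0.042866) = 5.1010 kWh/t
Power = W × throughput = 5.1010 kWh/t × 781.5 t/h = 3986.4 kW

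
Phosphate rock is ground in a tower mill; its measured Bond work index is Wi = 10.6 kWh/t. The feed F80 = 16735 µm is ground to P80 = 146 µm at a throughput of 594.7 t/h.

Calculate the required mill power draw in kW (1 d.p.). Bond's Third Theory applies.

P = 4729.8 kW

W = 10·Wi·(P80^(-½) − F80^(-½))
W = 10·10.6·(1/√146 − 1/√16735) = 10·10.6·(0.075030) = 7.9532 kWh/t
Power = W × throughput = 7.9532 kWh/t × 594.7 t/h = 4729.8 kW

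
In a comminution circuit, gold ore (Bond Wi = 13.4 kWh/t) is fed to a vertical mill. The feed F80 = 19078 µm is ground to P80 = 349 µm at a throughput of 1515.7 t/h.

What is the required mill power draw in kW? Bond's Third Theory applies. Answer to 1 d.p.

W = 10·Wi·(P80^(-½) − F80^(-½))
W = 10·13.4·(1/√349 − 1/√19078) = 10·13.4·(0.046289) = 6.2027 kWh/t
Mill draw = 6.2027 × 1515.7 = 9401.4 kW

P = 9401.4 kW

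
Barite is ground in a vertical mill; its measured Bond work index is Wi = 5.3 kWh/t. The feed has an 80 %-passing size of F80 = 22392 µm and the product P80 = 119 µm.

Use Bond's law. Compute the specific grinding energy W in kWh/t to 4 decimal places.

W = 4.5043 kWh/t

Bond: W = 10·Wi·(1/√P80 − 1/√F80)
1/√119 = 0.091670;  1/√22392 = 0.006683
W = 10·5.3·(0.091670 − 0.006683) = 4.5043 kWh/t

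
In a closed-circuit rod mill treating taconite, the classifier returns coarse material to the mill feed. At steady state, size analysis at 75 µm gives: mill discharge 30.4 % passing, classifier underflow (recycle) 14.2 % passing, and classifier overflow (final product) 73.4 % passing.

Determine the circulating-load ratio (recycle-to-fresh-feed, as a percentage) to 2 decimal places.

Balance %-passing 75 µm (r = R/F):
(1+r)d = ru + o → r = (o−d)/(d−u)
r = (73.4 − 30.4)/(30.4 − 14.2) = 43.0/16.2 = 2.6543
CL = 100·r = 265.43 %

CL = 265.43 %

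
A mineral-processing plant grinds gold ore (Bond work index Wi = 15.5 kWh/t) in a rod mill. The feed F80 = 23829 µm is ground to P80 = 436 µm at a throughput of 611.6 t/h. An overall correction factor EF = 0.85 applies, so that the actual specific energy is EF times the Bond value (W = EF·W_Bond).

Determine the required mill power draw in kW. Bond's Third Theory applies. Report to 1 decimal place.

Bond:  W = 10 Wi (1/√P − 1/√F)
W = 10·15.5·(1/√436 − 1/√23829) = 10·15.5·(0.041413) = 6.4190 kWh/t
Corrected W = EF·W_Bond = 0.85·6.4190 = 5.4562 kWh/t
Power = W × throughput = 5.4562 kWh/t × 611.6 t/h = 3337.0 kW

P = 3337.0 kW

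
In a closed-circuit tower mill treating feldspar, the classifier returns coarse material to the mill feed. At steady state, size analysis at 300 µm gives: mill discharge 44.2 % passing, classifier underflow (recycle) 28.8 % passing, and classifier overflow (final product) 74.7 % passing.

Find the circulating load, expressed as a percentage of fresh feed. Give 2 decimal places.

Mass balance on the −300 µm fraction:
(1+r)·d = r·u + o ⇒ r = (o−d)/(d−u)
r = (74.7 − 44.2)/(44.2 − 28.8) = 30.5/15.4 = 1.9805
CL = 100·r = 198.05 %

CL = 198.05 %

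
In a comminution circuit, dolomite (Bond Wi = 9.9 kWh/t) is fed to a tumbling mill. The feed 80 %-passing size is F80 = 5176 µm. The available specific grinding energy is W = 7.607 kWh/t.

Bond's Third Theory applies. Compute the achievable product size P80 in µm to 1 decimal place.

P80 = 121.5 µm

W = 10·Wi·[P80^(−½) − F80^(−½)]
P80^(−½) = W/(10 Wi) + F80^(−½)
  = 7.6070/(10·9.9) + 1/√5176 = 0.076838 + 0.013900 = 0.090738
P80 = (1/0.090738)² = 11.0207² = 121.46 µm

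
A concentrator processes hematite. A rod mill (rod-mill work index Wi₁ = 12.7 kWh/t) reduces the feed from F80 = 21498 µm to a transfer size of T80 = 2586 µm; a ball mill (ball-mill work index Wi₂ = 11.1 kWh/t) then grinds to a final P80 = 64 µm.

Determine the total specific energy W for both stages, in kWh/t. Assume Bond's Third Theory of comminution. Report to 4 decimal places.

W = 13.3235 kWh/t

W = 10 Wi (P80^-0.5 − F80^-0.5)
Stage 1 (21498→2586 µm, Wi₁=12.7): W₁ = 10·12.7·(0.019665 − 0.006820) = 1.6312 kWh/t
Stage 2 (2586→64 µm, Wi₂=11.1): W₂ = 10·11.1·(0.125000 − 0.019665) = 11.6922 kWh/t
W = W₁ + W₂ = 1.6312 + 11.6922 = 13.3235 kWh/t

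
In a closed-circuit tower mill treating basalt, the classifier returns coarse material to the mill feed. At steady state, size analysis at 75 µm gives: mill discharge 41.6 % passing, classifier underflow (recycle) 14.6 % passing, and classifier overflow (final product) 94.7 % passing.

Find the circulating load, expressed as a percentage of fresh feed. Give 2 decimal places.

CL = 196.67 %

Two-product formula at 75 µm:
(1+r)·d = r·u + o ⇒ r = (o−d)/(d−u)
r = (94.7 − 41.6)/(41.6 − 14.6) = 53.1/27.0 = 1.9667
CL = 100·r = 196.67 %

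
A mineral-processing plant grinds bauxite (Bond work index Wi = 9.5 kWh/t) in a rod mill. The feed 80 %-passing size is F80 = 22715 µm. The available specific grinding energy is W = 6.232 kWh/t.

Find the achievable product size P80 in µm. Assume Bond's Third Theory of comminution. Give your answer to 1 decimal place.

Bond:  W = 10 Wi (1/√P − 1/√F)
⇒ 1/√P80 = W/(10·Wi) + 1/√F80
  = 6.2320/(10·9.5) + 1/√22715 = 0.065600 + 0.006635 = 0.072235
P80 = (1/0.072235)² = 13.8437² = 191.65 µm

P80 = 191.6 µm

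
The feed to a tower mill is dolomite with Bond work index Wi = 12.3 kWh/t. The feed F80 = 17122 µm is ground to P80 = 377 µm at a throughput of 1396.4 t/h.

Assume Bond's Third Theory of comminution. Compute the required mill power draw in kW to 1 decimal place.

P = 7533.3 kW

Bond:  W = 10 Wi (1/√P − 1/√F)
W = 10·12.3·(1/√377 − 1/√17122) = 10·12.3·(0.043860) = 5.3948 kWh/t
P_mill = W·ṁ = 5.3948·1396.4 = 7533.3 kW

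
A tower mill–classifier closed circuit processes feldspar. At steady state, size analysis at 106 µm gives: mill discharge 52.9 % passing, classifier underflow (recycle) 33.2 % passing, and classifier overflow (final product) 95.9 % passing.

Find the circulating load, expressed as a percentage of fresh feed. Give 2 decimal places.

CL = 218.27 %

Mass balance on the −106 µm fraction:
r = (o − d)/(d − u)
r = (95.9 − 52.9)/(52.9 − 33.2) = 43.0/19.7 = 2.1827
CL = 100·r = 218.27 %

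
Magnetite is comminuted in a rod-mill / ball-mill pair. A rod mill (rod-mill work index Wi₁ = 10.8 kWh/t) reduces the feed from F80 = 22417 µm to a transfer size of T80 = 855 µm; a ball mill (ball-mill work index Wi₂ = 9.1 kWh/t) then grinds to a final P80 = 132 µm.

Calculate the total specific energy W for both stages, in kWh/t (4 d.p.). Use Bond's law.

W = 10·Wi·[P80^(−½) − F80^(−½)]
Stage 1 (22417→855 µm, Wi₁=10.8): W₁ = 10·10.8·(0.034199 − 0.006679) = 2.9722 kWh/t
Stage 2 (855→132 µm, Wi₂=9.1): W₂ = 10·9.1·(0.087039 − 0.034199) = 4.8084 kWh/t
W = W₁ + W₂ = 2.9722 + 4.8084 = 7.7806 kWh/t

W = 7.7806 kWh/t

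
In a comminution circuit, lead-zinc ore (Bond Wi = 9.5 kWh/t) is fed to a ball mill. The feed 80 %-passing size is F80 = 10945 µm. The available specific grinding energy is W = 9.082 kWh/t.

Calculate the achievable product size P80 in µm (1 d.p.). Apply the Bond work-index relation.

W = 10 Wi / √P80 − 10 Wi / √F80
⇒ 1/√P80 = W/(10 Wi) + 1/√F80
  = 9.0820/(10·9.5) + 1/√10945 = 0.095600 + 0.009559 = 0.105159
P80 = (1/0.105159)² = 9.5095² = 90.43 µm

P80 = 90.4 µm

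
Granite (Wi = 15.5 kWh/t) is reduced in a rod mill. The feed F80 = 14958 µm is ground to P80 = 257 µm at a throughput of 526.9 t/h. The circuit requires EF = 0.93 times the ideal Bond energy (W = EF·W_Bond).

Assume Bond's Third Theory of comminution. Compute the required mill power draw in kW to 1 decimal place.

W = 10·Wi·[P80^(−½) − F80^(−½)]
W = 10·15.5·(1/√257 − 1/√14958) = 10·15.5·(0.054202) = 8.4013 kWh/t
Apply correction: 8.4013 × 0.93 = 7.8132 kWh/t
P = W·T = 7.8132·526.9 = 4116.8 kW

P = 4116.8 kW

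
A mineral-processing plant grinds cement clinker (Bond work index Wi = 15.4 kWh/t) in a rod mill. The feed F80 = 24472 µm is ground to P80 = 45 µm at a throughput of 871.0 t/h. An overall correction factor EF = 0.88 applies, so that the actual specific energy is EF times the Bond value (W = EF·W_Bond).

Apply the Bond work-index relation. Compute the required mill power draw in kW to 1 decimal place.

P = 16841.5 kW

W_Bond = 10·Wi·(1/√P₈₀ − 1/√F₈₀)
W = 10·15.4·(1/√45 − 1/√24472) = 10·15.4·(0.142679) = 21.9725 kWh/t
With EF = 0.88: W = 21.9725·0.88 = 19.3358 kWh/t
P_mill = W·ṁ = 19.3358·871.0 = 16841.5 kW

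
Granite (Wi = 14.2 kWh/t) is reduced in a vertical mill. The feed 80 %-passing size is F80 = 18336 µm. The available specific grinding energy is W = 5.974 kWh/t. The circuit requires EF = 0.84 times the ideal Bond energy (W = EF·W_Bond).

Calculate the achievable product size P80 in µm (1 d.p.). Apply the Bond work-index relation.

P80 = 302.8 µm

Bond:  W = 10 Wi (1/√P − 1/√F)
W_Bond = W / EF = 5.974 / 0.84 = 7.1119 kWh/t
⇒ 1/√P80 = W_Bond/(10 Wi) + 1/√F80
  = 7.1119/(10·14.2) + 1/√18336 = 0.050084 + 0.007385 = 0.057469
P80 = (1/0.057469)² = 17.4007² = 302.79 µm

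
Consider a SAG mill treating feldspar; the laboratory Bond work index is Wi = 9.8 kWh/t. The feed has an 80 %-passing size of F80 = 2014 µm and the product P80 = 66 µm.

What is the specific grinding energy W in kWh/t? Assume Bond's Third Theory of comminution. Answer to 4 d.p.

W_Bond = 10·Wi·(1/√P₈₀ − 1/√F₈₀)
1/√66 = 0.123091;  1/√2014 = 0.022283
W = 10·9.8·(0.123091 − 0.022283) = 9.8792 kWh/t

W = 9.8792 kWh/t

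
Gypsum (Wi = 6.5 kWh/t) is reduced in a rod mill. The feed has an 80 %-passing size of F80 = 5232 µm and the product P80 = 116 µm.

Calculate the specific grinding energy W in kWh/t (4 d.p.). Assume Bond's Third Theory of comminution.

W = 5.1365 kWh/t

W_Bond = 10·Wi·(1/√P₈₀ − 1/√F₈₀)
1/√116 = 0.092848;  1/√5232 = 0.013825
W = 10·6.5·(0.092848 − 0.013825) = 5.1365 kWh/t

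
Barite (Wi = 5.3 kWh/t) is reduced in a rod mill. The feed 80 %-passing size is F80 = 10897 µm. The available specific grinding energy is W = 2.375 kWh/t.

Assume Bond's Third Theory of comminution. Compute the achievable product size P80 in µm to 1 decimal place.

P80 = 338.0 µm

Bond: W = 10·Wi·(1/√P80 − 1/√F80)
P80^(−½) = W/(10 Wi) + F80^(−½)
  = 2.3750/(10·5.3) + 1/√10897 = 0.044811 + 0.009580 = 0.054391
P80 = (1/0.054391)² = 18.3854² = 338.02 µm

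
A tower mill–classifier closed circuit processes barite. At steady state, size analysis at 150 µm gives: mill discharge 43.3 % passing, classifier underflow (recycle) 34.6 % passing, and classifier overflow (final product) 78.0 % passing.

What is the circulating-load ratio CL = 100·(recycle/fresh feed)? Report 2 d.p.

CL = 398.85 %

Mass balance on the −150 µm fraction:
r = (o − d)/(d − u)
r = (78.0 − 43.3)/(43.3 − 34.6) = 34.7/8.7 = 3.9885
CL = 100·r = 398.85 %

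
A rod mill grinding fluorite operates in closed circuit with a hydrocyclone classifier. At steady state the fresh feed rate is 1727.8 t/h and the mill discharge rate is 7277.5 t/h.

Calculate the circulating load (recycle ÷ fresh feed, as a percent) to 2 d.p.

CL = 321.20 %

Mill node: discharge = fresh + recycle.
R = M − F = 7277.5 − 1727.8 = 5549.7 t/h
CL = 100·R/F = 100·5549.7/1727.8 = 321.20 %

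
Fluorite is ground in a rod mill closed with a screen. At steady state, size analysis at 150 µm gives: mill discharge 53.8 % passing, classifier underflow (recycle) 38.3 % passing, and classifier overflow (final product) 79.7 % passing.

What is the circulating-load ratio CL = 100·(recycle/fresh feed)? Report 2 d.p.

Let r = R/F. Size balance at 150 µm:
(1+r)·d = r·u + o ⇒ r = (o−d)/(d−u)
r = (79.7 − 53.8)/(53.8 − 38.3) = 25.9/15.5 = 1.6710
CL = 100·r = 167.10 %

CL = 167.10 %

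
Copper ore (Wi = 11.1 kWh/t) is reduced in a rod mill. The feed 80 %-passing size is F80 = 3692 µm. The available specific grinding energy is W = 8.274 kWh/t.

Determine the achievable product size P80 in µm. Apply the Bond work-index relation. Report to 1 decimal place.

P80 = 120.8 µm

W = 10·Wi·(P80^(-½) − F80^(-½))
P80^(−½) = W/(10 Wi) + F80^(−½)
  = 8.2740/(10·11.1) + 1/√3692 = 0.074541 + 0.016458 = 0.090998
P80 = (1/0.090998)² = 10.9892² = 120.76 µm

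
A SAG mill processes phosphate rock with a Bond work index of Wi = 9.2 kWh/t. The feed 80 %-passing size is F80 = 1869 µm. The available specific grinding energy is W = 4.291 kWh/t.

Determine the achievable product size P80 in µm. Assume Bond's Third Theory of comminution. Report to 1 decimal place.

P80 = 205.4 µm

W = 10 Wi / √P80 − 10 Wi / √F80
P80^(−½) = W/(10 Wi) + F80^(−½)
  = 4.2910/(10·9.2) + 1/√1869 = 0.046641 + 0.023131 = 0.069772
P80 = (1/0.069772)² = 14.3323² = 205.42 µm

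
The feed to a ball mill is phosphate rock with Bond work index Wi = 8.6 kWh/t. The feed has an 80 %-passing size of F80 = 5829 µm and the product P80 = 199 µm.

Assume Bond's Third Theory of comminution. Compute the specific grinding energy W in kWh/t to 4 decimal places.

W = 10 Wi (1/√P80 − 1/√F80)  [Bond]
1/√199 = 0.070888;  1/√5829 = 0.013098
W = 10·8.6·(0.070888 − 0.013098) = 4.9700 kWh/t

W = 4.9700 kWh/t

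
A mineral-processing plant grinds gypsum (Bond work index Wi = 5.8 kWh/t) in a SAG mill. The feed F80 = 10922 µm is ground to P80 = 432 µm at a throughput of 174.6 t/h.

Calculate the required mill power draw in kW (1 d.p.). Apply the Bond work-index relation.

P = 390.3 kW

W = 10 Wi (P80^-0.5 − F80^-0.5)
W = 10·5.8·(1/√432 − 1/√10922) = 10·5.8·(0.038544) = 2.2355 kWh/t
Mill draw = 2.2355 × 174.6 = 390.3 kW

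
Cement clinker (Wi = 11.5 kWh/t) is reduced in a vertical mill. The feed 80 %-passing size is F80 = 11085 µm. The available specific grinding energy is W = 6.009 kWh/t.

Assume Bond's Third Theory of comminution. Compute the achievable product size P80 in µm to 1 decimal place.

Bond:  W = 10 Wi (1/√P − 1/√F)
P80^(−½) = W/(10 Wi) + F80^(−½)
  = 6.0090/(10·11.5) + 1/√11085 = 0.052252 + 0.009498 = 0.061750
P80 = (1/0.061750)² = 16.1943² = 262.25 µm

P80 = 262.3 µm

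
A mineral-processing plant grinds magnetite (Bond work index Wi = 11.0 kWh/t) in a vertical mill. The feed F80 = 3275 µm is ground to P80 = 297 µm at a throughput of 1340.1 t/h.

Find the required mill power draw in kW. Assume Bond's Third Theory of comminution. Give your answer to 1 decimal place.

P = 5977.8 kW

W = 10 Wi (1/√P80 − 1/√F80)  [Bond]
W = 10·11.0·(1/√297 − 1/√3275) = 10·11.0·(0.040552) = 4.4607 kWh/t
Mill draw = 4.4607 × 1340.1 = 5977.8 kW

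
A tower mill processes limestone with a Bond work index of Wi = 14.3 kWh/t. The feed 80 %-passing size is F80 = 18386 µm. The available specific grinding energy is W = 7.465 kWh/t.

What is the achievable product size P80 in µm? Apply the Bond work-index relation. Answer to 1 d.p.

P80 = 281.7 µm

Bond:  W = 10 Wi (1/√P − 1/√F)
⇒ 1/√P80 = W/(10·Wi) + 1/√F80
  = 7.4650/(10·14.3) + 1/√18386 = 0.052203 + 0.007375 = 0.059578
P80 = (1/0.059578)² = 16.7848² = 281.73 µm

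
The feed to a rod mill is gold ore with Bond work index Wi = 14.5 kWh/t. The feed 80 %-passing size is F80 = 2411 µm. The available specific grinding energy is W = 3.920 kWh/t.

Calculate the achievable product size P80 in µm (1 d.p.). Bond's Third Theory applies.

Bond: W = 10·Wi·(1/√P80 − 1/√F80)
⇒ 1/√P80 = W/(10·Wi) + 1/√F80
  = 3.9200/(10·14.5) + 1/√2411 = 0.027034 + 0.020366 = 0.047400
P80 = (1/0.047400)² = 21.0969² = 445.08 µm

P80 = 445.1 µm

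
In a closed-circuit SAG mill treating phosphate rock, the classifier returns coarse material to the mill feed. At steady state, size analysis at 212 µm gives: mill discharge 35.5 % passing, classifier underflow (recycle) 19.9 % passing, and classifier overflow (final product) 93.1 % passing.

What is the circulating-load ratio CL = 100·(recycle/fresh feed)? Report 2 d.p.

Classifier node, passing 212 µm:
d + r·d = r·u + o → r(d−u) = o−d
r = (93.1 − 35.5)/(35.5 − 19.9) = 57.6/15.6 = 3.6923
CL = 100·r = 369.23 %

CL = 369.23 %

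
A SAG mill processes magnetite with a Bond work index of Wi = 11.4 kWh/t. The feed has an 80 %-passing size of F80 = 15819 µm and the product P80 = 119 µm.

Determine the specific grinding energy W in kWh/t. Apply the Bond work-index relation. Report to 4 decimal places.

W = 9.5440 kWh/t

W_Bond = 10·Wi·(1/√P₈₀ − 1/√F₈₀)
1/√119 = 0.091670;  1/√15819 = 0.007951
W = 10·11.4·(0.091670 − 0.007951) = 9.5440 kWh/t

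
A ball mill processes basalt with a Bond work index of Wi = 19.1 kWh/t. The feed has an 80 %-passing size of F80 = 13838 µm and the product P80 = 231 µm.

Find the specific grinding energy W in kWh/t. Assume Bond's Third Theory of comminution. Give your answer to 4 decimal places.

W = 10 Wi (1/√P80 − 1/√F80)  [Bond]
1/√231 = 0.065795;  1/√13838 = 0.008501
W = 10·19.1·(0.065795 − 0.008501) = 10.9432 kWh/t

W = 10.9432 kWh/t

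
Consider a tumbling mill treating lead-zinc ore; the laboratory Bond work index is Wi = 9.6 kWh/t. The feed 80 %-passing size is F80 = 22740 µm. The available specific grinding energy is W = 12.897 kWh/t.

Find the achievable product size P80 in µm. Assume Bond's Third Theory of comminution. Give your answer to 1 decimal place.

P80 = 50.3 µm

W = 10 Wi (P80^-0.5 − F80^-0.5)
⇒ 1/√P80 = W/(10 Wi) + 1/√F80
  = 12.8970/(10·9.6) + 1/√22740 = 0.134344 + 0.006631 = 0.140975
P80 = (1/0.140975)² = 7.0934² = 50.32 µm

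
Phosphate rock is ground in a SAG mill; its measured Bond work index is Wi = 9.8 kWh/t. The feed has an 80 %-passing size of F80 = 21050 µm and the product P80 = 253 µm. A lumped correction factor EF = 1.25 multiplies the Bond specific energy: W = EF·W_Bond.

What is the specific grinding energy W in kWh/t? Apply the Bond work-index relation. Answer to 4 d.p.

W = 6.8572 kWh/t

W = 10 Wi (P80^-0.5 − F80^-0.5)
1/√253 = 0.062869;  1/√21050 = 0.006892
W = 10·9.8·(0.062869 − 0.006892) = 5.4857 kWh/t
Corrected W = EF·W_Bond = 1.25·5.4857 = 6.8572 kWh/t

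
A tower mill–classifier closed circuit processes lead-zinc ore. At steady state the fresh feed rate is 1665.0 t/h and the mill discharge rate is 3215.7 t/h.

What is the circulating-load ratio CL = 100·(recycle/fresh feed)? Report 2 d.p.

Mill node: discharge = fresh + recycle.
R = M − F = 3215.7 − 1665.0 = 1550.7 t/h
CL = 100·R/F = 100·1550.7/1665.0 = 93.14 %

CL = 93.14 %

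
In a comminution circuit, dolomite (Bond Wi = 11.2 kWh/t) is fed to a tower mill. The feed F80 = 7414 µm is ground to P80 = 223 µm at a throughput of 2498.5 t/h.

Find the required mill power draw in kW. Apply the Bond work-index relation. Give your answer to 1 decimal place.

W = 10·Wi·(P80^(-½) − F80^(-½))
W = 10·11.2·(1/√223 − 1/√7414) = 10·11.2·(0.055351) = 6.1993 kWh/t
P_mill = W·ṁ = 6.1993·2498.5 = 15489.0 kW

P = 15489.0 kW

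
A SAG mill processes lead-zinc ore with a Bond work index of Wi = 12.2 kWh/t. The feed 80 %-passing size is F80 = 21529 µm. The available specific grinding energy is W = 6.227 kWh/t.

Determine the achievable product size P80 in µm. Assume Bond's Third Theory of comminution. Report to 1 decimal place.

P80 = 298.7 µm

W = 10 Wi (P80^-0.5 − F80^-0.5)
⇒ 1/√P80 = W/(10 Wi) + 1/√F80
  = 6.2270/(10·12.2) + 1/√21529 = 0.051041 + 0.006815 = 0.057856
P80 = (1/0.057856)² = 17.2842² = 298.74 µm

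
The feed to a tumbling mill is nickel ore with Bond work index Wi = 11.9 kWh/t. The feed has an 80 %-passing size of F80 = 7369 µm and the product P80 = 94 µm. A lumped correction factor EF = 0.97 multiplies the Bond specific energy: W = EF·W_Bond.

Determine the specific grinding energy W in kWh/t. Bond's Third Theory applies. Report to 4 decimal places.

W = 10.5610 kWh/t

W = 10·Wi·(P80^(-½) − F80^(-½))
1/√94 = 0.103142;  1/√7369 = 0.011649
W = 10·11.9·(0.103142 − 0.011649) = 10.8877 kWh/t
Apply correction: 10.8877 × 0.97 = 10.5610 kWh/t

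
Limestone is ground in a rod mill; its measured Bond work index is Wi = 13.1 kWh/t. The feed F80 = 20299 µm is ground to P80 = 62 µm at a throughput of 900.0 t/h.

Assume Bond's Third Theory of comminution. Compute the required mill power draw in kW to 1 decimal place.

P = 14145.8 kW

W = 10 Wi (1/√P80 − 1/√F80)  [Bond]
W = 10·13.1·(1/√62 − 1/√20299) = 10·13.1·(0.119981) = 15.7176 kWh/t
Power = W × throughput = 15.7176 kWh/t × 900.0 t/h = 14145.8 kW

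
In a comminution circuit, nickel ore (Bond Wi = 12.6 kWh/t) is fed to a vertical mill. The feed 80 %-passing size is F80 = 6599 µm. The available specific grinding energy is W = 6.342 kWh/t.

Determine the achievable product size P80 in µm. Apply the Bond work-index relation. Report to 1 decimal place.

P80 = 254.8 µm

W = 10 Wi / √P80 − 10 Wi / √F80
⇒ 1/√P80 = W/(10 Wi) + 1/√F80
  = 6.3420/(10·12.6) + 1/√6599 = 0.050333 + 0.012310 = 0.062643
P80 = (1/0.062643)² = 15.9634² = 254.83 µm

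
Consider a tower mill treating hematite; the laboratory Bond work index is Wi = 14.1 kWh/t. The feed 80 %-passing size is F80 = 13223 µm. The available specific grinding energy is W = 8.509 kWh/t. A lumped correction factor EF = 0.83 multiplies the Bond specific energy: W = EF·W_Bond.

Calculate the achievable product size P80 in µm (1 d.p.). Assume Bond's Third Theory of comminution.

W = 10·Wi·(P80^(-½) − F80^(-½))
W_Bond = W / EF = 8.509 / 0.83 = 10.2518 kWh/t
1/√P80 = 1/√F80 + W_Bond/(10·Wi)
  = 10.2518/(10·14.1) + 1/√13223 = 0.072708 + 0.008696 = 0.081404
P80 = (1/0.081404)² = 12.2844² = 150.91 µm

P80 = 150.9 µm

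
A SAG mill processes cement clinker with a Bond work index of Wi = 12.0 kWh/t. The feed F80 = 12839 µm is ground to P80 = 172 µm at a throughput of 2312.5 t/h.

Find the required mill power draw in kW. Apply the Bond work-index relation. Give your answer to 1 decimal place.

W = 10·Wi·(P80^(-½) − F80^(-½))
W = 10·12.0·(1/√172 − 1/√12839) = 10·12.0·(0.067424) = 8.0909 kWh/t
Power = W × throughput = 8.0909 kWh/t × 2312.5 t/h = 18710.1 kW

P = 18710.1 kW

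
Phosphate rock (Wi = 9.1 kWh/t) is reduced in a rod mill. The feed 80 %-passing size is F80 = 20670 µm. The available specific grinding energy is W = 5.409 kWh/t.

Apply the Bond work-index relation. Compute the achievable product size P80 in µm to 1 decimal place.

W = 10 Wi (P80^-0.5 − F80^-0.5)
⇒ 1/√P80 = W/(10·Wi) + 1/√F80
  = 5.4090/(10·9.1) + 1/√20670 = 0.059440 + 0.006956 = 0.066395
P80 = (1/0.066395)² = 15.0614² = 226.84 µm

P80 = 226.8 µm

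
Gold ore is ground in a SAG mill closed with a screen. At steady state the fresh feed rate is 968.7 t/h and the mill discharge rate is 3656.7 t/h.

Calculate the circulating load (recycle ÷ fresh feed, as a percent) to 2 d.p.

CL = 277.49 %

M = F + R at steady state, so:
R = M − F = 3656.7 − 968.7 = 2688.0 t/h
CL = 100·R/F = 100·2688.0/968.7 = 277.49 %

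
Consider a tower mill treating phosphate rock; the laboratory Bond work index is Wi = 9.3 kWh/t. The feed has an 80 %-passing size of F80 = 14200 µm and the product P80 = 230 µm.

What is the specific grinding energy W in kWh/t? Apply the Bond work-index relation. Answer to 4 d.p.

W = 5.3518 kWh/t

Bond: W = 10·Wi·(1/√P80 − 1/√F80)
1/√230 = 0.065938;  1/√14200 = 0.008392
W = 10·9.3·(0.065938 − 0.008392) = 5.3518 kWh/t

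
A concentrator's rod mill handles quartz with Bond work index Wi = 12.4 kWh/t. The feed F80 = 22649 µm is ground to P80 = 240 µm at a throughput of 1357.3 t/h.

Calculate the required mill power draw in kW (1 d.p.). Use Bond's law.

P = 9745.7 kW

W = 10·Wi·(P80^(-½) − F80^(-½))
W = 10·12.4·(1/√240 − 1/√22649) = 10·12.4·(0.057905) = 7.1802 kWh/t
Power = W × throughput = 7.1802 kWh/t × 1357.3 t/h = 9745.7 kW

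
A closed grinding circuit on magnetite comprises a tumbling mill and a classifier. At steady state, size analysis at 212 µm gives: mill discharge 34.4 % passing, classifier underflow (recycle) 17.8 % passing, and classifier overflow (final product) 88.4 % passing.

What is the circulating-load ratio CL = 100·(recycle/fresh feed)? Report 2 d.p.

CL = 325.30 %

Mass balance on the −212 µm fraction:
(1+r)·d = r·u + o ⇒ r = (o−d)/(d−u)
r = (88.4 − 34.4)/(34.4 − 17.8) = 54.0/16.6 = 3.2530
CL = 100·r = 325.30 %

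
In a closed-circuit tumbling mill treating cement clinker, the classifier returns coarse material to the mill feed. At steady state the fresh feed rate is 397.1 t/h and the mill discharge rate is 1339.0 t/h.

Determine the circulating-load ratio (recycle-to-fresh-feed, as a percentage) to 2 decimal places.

CL = 237.19 %

Discharge = new feed + return, hence
R = M − F = 1339.0 − 397.1 = 941.9 t/h
CL = 100·R/F = 100·941.9/397.1 = 237.19 %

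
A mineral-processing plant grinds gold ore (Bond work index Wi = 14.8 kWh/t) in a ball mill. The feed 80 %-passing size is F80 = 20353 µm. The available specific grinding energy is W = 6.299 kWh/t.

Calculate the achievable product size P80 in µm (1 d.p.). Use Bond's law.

W = 10·Wi·[P80^(−½) − F80^(−½)]
P80^(−½) = W/(10 Wi) + F80^(−½)
  = 6.2990/(10·14.8) + 1/√20353 = 0.042561 + 0.007009 = 0.049570
P80 = (1/0.049570)² = 20.1734² = 406.97 µm

P80 = 407.0 µm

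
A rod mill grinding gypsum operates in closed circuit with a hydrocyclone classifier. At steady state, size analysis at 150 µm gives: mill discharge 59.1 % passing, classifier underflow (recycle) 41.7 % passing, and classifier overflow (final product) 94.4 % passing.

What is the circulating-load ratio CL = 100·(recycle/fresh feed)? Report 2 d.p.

Classifier node, passing 150 µm:
Fd + Rd = Ru + Fo ⇒ R/F = (o−d)/(d−u)
r = (94.4 − 59.1)/(59.1 − 41.7) = 35.3/17.4 = 2.0287
CL = 100·r = 202.87 %

CL = 202.87 %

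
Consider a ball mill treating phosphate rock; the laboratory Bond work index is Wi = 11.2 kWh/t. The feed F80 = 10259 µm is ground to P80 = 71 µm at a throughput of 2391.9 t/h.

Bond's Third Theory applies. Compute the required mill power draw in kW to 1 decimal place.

W = 10·Wi·(P80^(-½) − F80^(-½))
W = 10·11.2·(1/√71 − 1/√10259) = 10·11.2·(0.108805) = 12.1862 kWh/t
P_mill = W·ṁ = 12.1862·2391.9 = 29148.1 kW

P = 29148.1 kW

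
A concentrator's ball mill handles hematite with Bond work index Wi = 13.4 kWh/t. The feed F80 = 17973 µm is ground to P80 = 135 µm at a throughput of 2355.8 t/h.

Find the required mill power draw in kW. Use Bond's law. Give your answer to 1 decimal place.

P = 24814.5 kW

W = 10 Wi / √P80 − 10 Wi / √F80
W = 10·13.4·(1/√135 − 1/√17973) = 10·13.4·(0.078607) = 10.5334 kWh/t
P_mill = W·ṁ = 10.5334·2355.8 = 24814.5 kW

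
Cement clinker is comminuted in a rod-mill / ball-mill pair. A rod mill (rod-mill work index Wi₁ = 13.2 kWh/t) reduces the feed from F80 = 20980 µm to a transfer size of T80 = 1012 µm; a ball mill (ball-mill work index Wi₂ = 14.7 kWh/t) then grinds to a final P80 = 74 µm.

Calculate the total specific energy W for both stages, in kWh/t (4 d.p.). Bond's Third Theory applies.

W = 10·Wi·[P80^(−½) − F80^(−½)]
Stage 1 (20980→1012 µm, Wi₁=13.2): W₁ = 10·13.2·(0.031435 − 0.006904) = 3.2381 kWh/t
Stage 2 (1012→74 µm, Wi₂=14.7): W₂ = 10·14.7·(0.116248 − 0.031435) = 12.4675 kWh/t
W = W₁ + W₂ = 3.2381 + 12.4675 = 15.7056 kWh/t

W = 15.7056 kWh/t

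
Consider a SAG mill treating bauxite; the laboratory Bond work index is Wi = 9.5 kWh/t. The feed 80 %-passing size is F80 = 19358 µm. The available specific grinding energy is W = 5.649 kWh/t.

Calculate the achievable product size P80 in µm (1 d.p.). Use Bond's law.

P80 = 225.1 µm

W = 10 Wi (P80^-0.5 − F80^-0.5)
P80^-0.5 = F80^-0.5 + W/(10 Wi)
  = 5.6490/(10·9.5) + 1/√19358 = 0.059463 + 0.007187 = 0.066651
P80 = (1/0.066651)² = 15.0036² = 225.11 µm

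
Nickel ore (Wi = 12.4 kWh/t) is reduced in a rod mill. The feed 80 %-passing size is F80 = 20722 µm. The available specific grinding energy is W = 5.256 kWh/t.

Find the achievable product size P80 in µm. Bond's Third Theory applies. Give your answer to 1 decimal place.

P80 = 410.9 µm

W = 10 Wi (P80^-0.5 − F80^-0.5)
P80^(−½) = W/(10 Wi) + F80^(−½)
  = 5.2560/(10·12.4) + 1/√20722 = 0.042387 + 0.006947 = 0.049334
P80 = (1/0.049334)² = 20.2700² = 410.87 µm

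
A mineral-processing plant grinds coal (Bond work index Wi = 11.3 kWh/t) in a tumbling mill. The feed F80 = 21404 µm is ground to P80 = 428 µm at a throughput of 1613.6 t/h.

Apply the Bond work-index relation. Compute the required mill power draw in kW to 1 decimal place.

P = 7567.3 kW

Bond: W = 10·Wi·(1/√P80 − 1/√F80)
W = 10·11.3·(1/√428 − 1/√21404) = 10·11.3·(0.041502) = 4.6897 kWh/t
Mill draw = 4.6897 × 1613.6 = 7567.3 kW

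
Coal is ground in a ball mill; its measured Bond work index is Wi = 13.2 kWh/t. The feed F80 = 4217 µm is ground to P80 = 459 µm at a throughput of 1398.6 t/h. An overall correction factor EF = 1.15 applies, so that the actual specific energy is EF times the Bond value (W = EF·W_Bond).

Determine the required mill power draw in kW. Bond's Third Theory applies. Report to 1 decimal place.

W = 10·Wi·(P80^(-½) − F80^(-½))
W = 10·13.2·(1/√459 − 1/√4217) = 10·13.2·(0.031277) = 4.1285 kWh/t
W_actual = 1.15 × 4.1285 = 4.7478 kWh/t
P_mill = W·ṁ = 4.7478·1398.6 = 6640.3 kW

P = 6640.3 kW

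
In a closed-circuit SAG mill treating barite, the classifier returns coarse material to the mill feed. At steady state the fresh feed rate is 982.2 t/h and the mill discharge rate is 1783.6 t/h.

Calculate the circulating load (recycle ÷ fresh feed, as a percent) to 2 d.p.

Steady state: M = F + R.
R = M − F = 1783.6 − 982.2 = 801.4 t/h
CL = 100·R/F = 100·801.4/982.2 = 81.59 %

CL = 81.59 %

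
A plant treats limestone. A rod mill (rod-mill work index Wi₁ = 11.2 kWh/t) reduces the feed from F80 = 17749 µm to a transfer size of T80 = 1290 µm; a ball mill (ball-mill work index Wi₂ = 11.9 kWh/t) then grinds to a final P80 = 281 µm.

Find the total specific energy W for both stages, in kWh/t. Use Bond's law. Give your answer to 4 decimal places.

W = 6.0634 kWh/t

W = 10 Wi (1/√P80 − 1/√F80)  [Bond]
Stage 1 (17749→1290 µm, Wi₁=11.2): W₁ = 10·11.2·(0.027842 − 0.007506) = 2.2777 kWh/t
Stage 2 (1290→281 µm, Wi₂=11.9): W₂ = 10·11.9·(0.059655 − 0.027842) = 3.7857 kWh/t
W = W₁ + W₂ = 2.2777 + 3.7857 = 6.0634 kWh/t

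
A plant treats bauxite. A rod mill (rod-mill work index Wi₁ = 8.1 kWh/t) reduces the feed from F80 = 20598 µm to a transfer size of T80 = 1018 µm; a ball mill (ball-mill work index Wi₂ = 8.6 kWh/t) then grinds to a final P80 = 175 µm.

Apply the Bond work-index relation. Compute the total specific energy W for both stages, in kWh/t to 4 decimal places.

W = 10 Wi (P80^-0.5 − F80^-0.5)
Stage 1 (20598→1018 µm, Wi₁=8.1): W₁ = 10·8.1·(0.031342 − 0.006968) = 1.9743 kWh/t
Stage 2 (1018→175 µm, Wi₂=8.6): W₂ = 10·8.6·(0.075593 − 0.031342) = 3.8056 kWh/t
W = W₁ + W₂ = 1.9743 + 3.8056 = 5.7799 kWh/t

W = 5.7799 kWh/t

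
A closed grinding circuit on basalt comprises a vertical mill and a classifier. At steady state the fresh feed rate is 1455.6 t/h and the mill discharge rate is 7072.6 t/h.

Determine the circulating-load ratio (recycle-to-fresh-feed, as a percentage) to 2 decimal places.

Mill node: discharge = fresh + recycle.
R = M − F = 7072.6 − 1455.6 = 5617.0 t/h
CL = 100·R/F = 100·5617.0/1455.6 = 385.89 %

CL = 385.89 %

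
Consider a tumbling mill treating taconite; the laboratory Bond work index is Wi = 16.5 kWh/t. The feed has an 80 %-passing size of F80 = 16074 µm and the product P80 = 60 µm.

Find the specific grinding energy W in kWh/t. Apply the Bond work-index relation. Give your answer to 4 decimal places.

W = 20.0000 kWh/t

W = 10 Wi (1/√P80 − 1/√F80)  [Bond]
1/√60 = 0.129099;  1/√16074 = 0.007887
W = 10·16.5·(0.129099 − 0.007887) = 20.0000 kWh/t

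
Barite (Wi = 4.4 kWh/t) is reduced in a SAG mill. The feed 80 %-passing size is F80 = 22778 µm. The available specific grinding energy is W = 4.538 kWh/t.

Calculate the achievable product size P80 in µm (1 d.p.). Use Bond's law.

P80 = 83.0 µm

Bond:  W = 10 Wi (1/√P − 1/√F)
P80^-0.5 = F80^-0.5 + W/(10 Wi)
  = 4.5380/(10·4.4) + 1/√22778 = 0.103136 + 0.006626 = 0.109762
P80 = (1/0.109762)² = 9.1106² = 83.00 µm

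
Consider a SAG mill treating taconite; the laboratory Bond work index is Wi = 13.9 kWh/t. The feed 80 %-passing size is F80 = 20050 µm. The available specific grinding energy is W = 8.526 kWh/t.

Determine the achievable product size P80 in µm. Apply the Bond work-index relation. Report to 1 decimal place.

P80 = 213.7 µm

W = 10·Wi·[P80^(−½) − F80^(−½)]
P80^(−½) = W/(10 Wi) + F80^(−½)
  = 8.5260/(10·13.9) + 1/√20050 = 0.061338 + 0.007062 = 0.068400
P80 = (1/0.068400)² = 14.6198² = 213.74 µm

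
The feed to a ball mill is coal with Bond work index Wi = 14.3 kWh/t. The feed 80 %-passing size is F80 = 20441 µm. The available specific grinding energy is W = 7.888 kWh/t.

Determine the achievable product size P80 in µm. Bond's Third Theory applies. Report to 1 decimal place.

W_Bond = 10·Wi·(1/√P₈₀ − 1/√F₈₀)
P80^-0.5 = F80^-0.5 + W/(10 Wi)
  = 7.8880/(10·14.3) + 1/√20441 = 0.055161 + 0.006994 = 0.062155
P80 = (1/0.062155)² = 16.0888² = 258.85 µm

P80 = 258.8 µm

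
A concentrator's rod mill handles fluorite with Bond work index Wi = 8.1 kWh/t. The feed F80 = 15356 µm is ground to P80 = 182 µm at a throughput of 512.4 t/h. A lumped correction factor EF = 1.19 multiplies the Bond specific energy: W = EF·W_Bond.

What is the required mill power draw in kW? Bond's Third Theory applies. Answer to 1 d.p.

P = 3262.5 kW

W = 10·Wi·[P80^(−½) − F80^(−½)]
W = 10·8.1·(1/√182 − 1/√15356) = 10·8.1·(0.066055) = 5.3505 kWh/t
W_actual = 1.19 × 5.3505 = 6.3671 kWh/t
Power = W × throughput = 6.3671 kWh/t × 512.4 t/h = 3262.5 kW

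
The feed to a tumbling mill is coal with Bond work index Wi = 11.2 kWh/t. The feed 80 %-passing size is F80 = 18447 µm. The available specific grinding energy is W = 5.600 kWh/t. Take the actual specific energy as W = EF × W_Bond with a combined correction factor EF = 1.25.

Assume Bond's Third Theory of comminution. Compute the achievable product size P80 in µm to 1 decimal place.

P80 = 445.8 µm

W = 10 Wi / √P80 − 10 Wi / √F80
W_Bond = W / EF = 5.600 / 1.25 = 4.4800 kWh/t
1/√P80 = 1/√F80 + W_Bond/(10·Wi)
  = 4.4800/(10·11.2) + 1/√18447 = 0.040000 + 0.007363 = 0.047363
P80 = (1/0.047363)² = 21.1137² = 445.79 µm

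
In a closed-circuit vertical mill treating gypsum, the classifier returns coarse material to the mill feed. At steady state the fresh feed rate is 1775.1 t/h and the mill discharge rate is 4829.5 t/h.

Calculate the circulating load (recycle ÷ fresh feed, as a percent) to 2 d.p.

CL = 172.07 %

Steady state: M = F + R.
R = M − F = 4829.5 − 1775.1 = 3054.4 t/h
CL = 100·R/F = 100·3054.4/1775.1 = 172.07 %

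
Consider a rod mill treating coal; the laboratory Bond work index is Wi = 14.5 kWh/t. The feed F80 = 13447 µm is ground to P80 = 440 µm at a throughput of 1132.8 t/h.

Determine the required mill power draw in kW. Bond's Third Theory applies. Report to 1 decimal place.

W = 10 Wi / √P80 − 10 Wi / √F80
W = 10·14.5·(1/√440 − 1/√13447) = 10·14.5·(0.039050) = 5.6622 kWh/t
Mill draw = 5.6622 × 1132.8 = 6414.1 kW

P = 6414.1 kW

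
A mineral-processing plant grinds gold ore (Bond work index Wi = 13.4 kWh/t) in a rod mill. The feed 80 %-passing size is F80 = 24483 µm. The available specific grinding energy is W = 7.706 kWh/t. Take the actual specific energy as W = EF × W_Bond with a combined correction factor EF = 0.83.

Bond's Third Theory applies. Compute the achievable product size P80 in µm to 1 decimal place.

P80 = 174.6 µm

W_Bond = 10·Wi·(1/√P₈₀ − 1/√F₈₀)
W_Bond = W / EF = 7.706 / 0.83 = 9.2843 kWh/t
⇒ 1/√P80 = W_Bond/(10·Wi) + 1/√F80
  = 9.2843/(10·13.4) + 1/√24483 = 0.069286 + 0.006391 = 0.075677
P80 = (1/0.075677)² = 13.2140² = 174.61 µm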